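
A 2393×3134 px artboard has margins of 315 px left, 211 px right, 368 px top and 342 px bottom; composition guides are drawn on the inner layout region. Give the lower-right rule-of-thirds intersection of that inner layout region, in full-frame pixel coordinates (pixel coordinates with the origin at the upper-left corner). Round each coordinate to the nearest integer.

Content width = 2393 − 315 − 211 = 1867 px; content height = 3134 − 368 − 342 = 2424 px.
Lower-right is two-thirds across and two-thirds down within the inner layout region.
x = 315 + 2 × 1867/3 = 315 + 1244.67 ≈ 1560
y = 368 + 2 × 2424/3 = 368 + 1616.00 ≈ 1984

x = 1560 px, y = 1984 px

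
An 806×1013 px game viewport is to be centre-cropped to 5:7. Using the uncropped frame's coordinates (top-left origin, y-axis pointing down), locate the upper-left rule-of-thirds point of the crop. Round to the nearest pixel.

806/1013 > 5/7, so the 5:7 crop keeps the full height 1013 and trims width to 1013 × 5/7 = 723.57 px.
Left offset = (806 − 723.57)/2 = 41.21 px; top offset = 0.
Upper-left is one-third across and one-third down within the crop:
x = 41.21 + 1 × 723.57/3 ≈ 282; y = 0.00 + 1 × 1013.00/3 ≈ 338.

x = 282 px, y = 338 px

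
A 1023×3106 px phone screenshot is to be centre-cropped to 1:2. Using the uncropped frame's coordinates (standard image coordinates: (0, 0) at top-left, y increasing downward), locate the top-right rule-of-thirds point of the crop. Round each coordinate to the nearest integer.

1023/3106 < 1/2, so the 1:2 crop keeps the full width 1023 and trims height to 1023 × 2/1 = 2046.00 px.
Top offset = (3106 − 2046.00)/2 = 530.00 px; left offset = 0.
Top-right is two-thirds across and one-third down within the crop:
x = 0.00 + 2 × 1023.00/3 ≈ 682; y = 530.00 + 1 × 2046.00/3 ≈ 1212.

(682, 1212)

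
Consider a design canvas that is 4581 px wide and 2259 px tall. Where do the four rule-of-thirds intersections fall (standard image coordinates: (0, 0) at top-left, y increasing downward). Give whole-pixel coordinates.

(1527, 753), (3054, 753), (1527, 1506), (3054, 1506)

One third of 4581 is 1527; one third of 2259 is 753.
Vertical third lines at x = 1527 and x = 3054; horizontal third lines at y = 753 and y = 1506.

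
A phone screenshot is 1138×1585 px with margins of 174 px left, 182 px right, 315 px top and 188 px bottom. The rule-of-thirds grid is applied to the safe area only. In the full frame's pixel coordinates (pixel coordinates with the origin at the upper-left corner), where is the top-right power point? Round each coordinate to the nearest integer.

x = 695 px, y = 676 px

Content width = 1138 − 174 − 182 = 782 px; content height = 1585 − 315 − 188 = 1082 px.
Top-right is two-thirds across and one-third down within the safe area.
x = 174 + 2 × 782/3 = 174 + 521.33 ≈ 695
y = 315 + 1 × 1082/3 = 315 + 360.67 ≈ 676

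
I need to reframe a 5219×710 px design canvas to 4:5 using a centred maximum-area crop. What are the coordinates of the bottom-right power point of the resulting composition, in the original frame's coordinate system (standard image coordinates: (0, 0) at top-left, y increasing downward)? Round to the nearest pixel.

x = 2704 px, y = 473 px

5219/710 > 4/5, so the 4:5 crop keeps the full height 710 and trims width to 710 × 4/5 = 568.00 px.
Left offset = (5219 − 568.00)/2 = 2325.50 px; top offset = 0.
Bottom-right is two-thirds across and two-thirds down within the crop:
x = 2325.50 + 2 × 568.00/3 ≈ 2704; y = 0.00 + 2 × 710.00/3 ≈ 473.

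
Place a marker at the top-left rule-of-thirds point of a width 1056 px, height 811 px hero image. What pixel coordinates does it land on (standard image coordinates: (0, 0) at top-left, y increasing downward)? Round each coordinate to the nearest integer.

The top-left point sits one-third of the way across and one-third of the way down.
x = 1 × 1056/3 ≈ 352; y = 1 × 811/3 ≈ 270.

(352, 270)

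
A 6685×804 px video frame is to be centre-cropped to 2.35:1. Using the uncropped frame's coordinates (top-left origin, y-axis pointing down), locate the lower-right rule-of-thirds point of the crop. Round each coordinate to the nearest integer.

(3657, 536)

6685/804 > 2.35/1, so the 2.35:1 crop keeps the full height 804 and trims width to 804 × 2.35/1 = 1889.40 px.
Left offset = (6685 − 1889.40)/2 = 2397.80 px; top offset = 0.
Lower-right is two-thirds across and two-thirds down within the crop:
x = 2397.80 + 2 × 1889.40/3 ≈ 3657; y = 0.00 + 2 × 804.00/3 ≈ 536.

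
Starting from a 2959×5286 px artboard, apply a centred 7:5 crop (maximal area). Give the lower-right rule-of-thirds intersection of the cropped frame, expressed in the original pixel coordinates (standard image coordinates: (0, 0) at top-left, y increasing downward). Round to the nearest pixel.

2959/5286 < 7/5, so the 7:5 crop keeps the full width 2959 and trims height to 2959 × 5/7 = 2113.57 px.
Top offset = (5286 − 2113.57)/2 = 1586.21 px; left offset = 0.
Lower-right is two-thirds across and two-thirds down within the crop:
x = 0.00 + 2 × 2959.00/3 ≈ 1973; y = 1586.21 + 2 × 2113.57/3 ≈ 2995.

(1973, 2995)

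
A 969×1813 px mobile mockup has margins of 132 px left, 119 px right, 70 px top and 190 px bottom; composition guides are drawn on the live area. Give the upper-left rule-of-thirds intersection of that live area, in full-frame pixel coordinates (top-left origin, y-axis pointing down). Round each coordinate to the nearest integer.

x = 371 px, y = 588 px

Content width = 969 − 132 − 119 = 718 px; content height = 1813 − 70 − 190 = 1553 px.
Upper-left is one-third across and one-third down within the live area.
x = 132 + 1 × 718/3 = 132 + 239.33 ≈ 371
y = 70 + 1 × 1553/3 = 70 + 517.67 ≈ 588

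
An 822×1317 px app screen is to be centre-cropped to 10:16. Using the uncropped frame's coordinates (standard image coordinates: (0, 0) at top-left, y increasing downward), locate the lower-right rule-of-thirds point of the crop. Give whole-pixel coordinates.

822/1317 < 10/16, so the 10:16 crop keeps the full width 822 and trims height to 822 × 16/10 = 1315.20 px.
Top offset = (1317 − 1315.20)/2 = 0.90 px; left offset = 0.
Lower-right is two-thirds across and two-thirds down within the crop:
x = 0.00 + 2 × 822.00/3 ≈ 548; y = 0.90 + 2 × 1315.20/3 ≈ 878.

(548, 878)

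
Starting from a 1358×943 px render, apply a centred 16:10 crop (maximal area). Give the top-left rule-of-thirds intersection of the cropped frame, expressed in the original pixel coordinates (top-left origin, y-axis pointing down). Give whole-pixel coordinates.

1358/943 < 16/10, so the 16:10 crop keeps the full width 1358 and trims height to 1358 × 10/16 = 848.75 px.
Top offset = (943 − 848.75)/2 = 47.12 px; left offset = 0.
Top-left is one-third across and one-third down within the crop:
x = 0.00 + 1 × 1358.00/3 ≈ 453; y = 47.12 + 1 × 848.75/3 ≈ 330.

x = 453 px, y = 330 px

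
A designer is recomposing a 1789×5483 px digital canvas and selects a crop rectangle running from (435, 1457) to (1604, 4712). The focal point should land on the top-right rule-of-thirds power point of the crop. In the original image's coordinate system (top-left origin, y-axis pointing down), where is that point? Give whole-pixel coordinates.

(1214, 2542)

Crop width = 1604 − 435 = 1169 px; one third is 389.67 px.
Crop height = 4712 − 1457 = 3255 px; one third is 1085.00 px.
The top-right point is two-thirds across and one-third down within the crop:
x = 435 + 2 × 389.67 ≈ 1214; y = 1457 + 1 × 1085.00 ≈ 2542.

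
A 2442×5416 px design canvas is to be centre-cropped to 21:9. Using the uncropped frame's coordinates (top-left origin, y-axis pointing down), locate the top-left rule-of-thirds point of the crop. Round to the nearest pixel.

2442/5416 < 21/9, so the 21:9 crop keeps the full width 2442 and trims height to 2442 × 9/21 = 1046.57 px.
Top offset = (5416 − 1046.57)/2 = 2184.71 px; left offset = 0.
Top-left is one-third across and one-third down within the crop:
x = 0.00 + 1 × 2442.00/3 ≈ 814; y = 2184.71 + 1 × 1046.57/3 ≈ 2534.

x = 814 px, y = 2534 px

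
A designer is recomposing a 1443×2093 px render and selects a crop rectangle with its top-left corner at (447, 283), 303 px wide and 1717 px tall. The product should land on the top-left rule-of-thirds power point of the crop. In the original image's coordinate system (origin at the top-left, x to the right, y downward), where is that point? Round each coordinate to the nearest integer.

One third of the crop width 303 is 101.00 px.
One third of the crop height 1717 is 572.33 px.
The top-left point is one-third across and one-third down within the crop:
x = 447 + 1 × 101.00 ≈ 548; y = 283 + 1 × 572.33 ≈ 855.

x = 548 px, y = 855 px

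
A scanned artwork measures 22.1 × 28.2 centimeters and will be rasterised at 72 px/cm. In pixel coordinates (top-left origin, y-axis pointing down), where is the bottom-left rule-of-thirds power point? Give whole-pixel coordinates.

(530, 1354)

In pixels the canvas is 22.1 × 72 = 1591.2 wide and 28.2 × 72 = 2030.4 tall.
The bottom-left point is one-third across and two-thirds down:
x = 1 × 1591.2/3 ≈ 530; y = 2 × 2030.4/3 ≈ 1354.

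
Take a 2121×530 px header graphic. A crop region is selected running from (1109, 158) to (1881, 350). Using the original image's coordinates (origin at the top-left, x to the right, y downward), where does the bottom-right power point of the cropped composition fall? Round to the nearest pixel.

Crop width = 1881 − 1109 = 772 px; one third is 257.33 px.
Crop height = 350 − 158 = 192 px; one third is 64.00 px.
The bottom-right point is two-thirds across and two-thirds down within the crop:
x = 1109 + 2 × 257.33 ≈ 1624; y = 158 + 2 × 64.00 ≈ 286.

x = 1624 px, y = 286 px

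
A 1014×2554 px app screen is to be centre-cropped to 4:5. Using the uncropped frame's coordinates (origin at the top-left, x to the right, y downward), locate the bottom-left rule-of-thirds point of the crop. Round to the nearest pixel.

1014/2554 < 4/5, so the 4:5 crop keeps the full width 1014 and trims height to 1014 × 5/4 = 1267.50 px.
Top offset = (2554 − 1267.50)/2 = 643.25 px; left offset = 0.
Bottom-left is one-third across and two-thirds down within the crop:
x = 0.00 + 1 × 1014.00/3 ≈ 338; y = 643.25 + 2 × 1267.50/3 ≈ 1488.

x = 338 px, y = 1488 px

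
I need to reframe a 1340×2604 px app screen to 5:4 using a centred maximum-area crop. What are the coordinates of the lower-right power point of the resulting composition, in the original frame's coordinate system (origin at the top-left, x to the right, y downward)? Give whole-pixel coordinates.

1340/2604 < 5/4, so the 5:4 crop keeps the full width 1340 and trims height to 1340 × 4/5 = 1072.00 px.
Top offset = (2604 − 1072.00)/2 = 766.00 px; left offset = 0.
Lower-right is two-thirds across and two-thirds down within the crop:
x = 0.00 + 2 × 1340.00/3 ≈ 893; y = 766.00 + 2 × 1072.00/3 ≈ 1481.

x = 893 px, y = 1481 px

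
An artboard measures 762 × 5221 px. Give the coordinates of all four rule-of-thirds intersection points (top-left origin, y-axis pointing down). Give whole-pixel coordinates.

(254, 1740), (508, 1740), (254, 3481), (508, 3481)

One third of 762 is 254; one third of 5221 is 1740.33.
Vertical third lines at x = 254 and x = 508; horizontal third lines at y = 1740 and y = 3481.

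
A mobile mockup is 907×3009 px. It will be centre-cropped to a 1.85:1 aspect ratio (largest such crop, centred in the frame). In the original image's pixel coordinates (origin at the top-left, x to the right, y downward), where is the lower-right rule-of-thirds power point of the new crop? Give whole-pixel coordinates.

(605, 1586)

907/3009 < 1.85/1, so the 1.85:1 crop keeps the full width 907 and trims height to 907 × 1/1.85 = 490.27 px.
Top offset = (3009 − 490.27)/2 = 1259.36 px; left offset = 0.
Lower-right is two-thirds across and two-thirds down within the crop:
x = 0.00 + 2 × 907.00/3 ≈ 605; y = 1259.36 + 2 × 490.27/3 ≈ 1586.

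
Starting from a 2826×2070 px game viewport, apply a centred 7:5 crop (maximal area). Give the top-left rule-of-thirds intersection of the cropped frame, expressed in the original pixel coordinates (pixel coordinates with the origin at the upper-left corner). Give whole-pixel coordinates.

x = 942 px, y = 699 px

2826/2070 < 7/5, so the 7:5 crop keeps the full width 2826 and trims height to 2826 × 5/7 = 2018.57 px.
Top offset = (2070 − 2018.57)/2 = 25.71 px; left offset = 0.
Top-left is one-third across and one-third down within the crop:
x = 0.00 + 1 × 2826.00/3 ≈ 942; y = 25.71 + 1 × 2018.57/3 ≈ 699.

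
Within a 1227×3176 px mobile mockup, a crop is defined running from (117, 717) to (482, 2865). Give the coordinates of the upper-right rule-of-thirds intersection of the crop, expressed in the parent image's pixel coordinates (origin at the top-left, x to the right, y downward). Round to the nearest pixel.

Crop width = 482 − 117 = 365 px; one third is 121.67 px.
Crop height = 2865 − 717 = 2148 px; one third is 716.00 px.
The upper-right point is two-thirds across and one-third down within the crop:
x = 117 + 2 × 121.67 ≈ 360; y = 717 + 1 × 716.00 ≈ 1433.

x = 360 px, y = 1433 px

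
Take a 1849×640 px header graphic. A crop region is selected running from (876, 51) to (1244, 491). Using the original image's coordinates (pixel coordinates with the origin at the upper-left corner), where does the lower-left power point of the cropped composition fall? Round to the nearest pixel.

(999, 344)

Crop width = 1244 − 876 = 368 px; one third is 122.67 px.
Crop height = 491 − 51 = 440 px; one third is 146.67 px.
The lower-left point is one-third across and two-thirds down within the crop:
x = 876 + 1 × 122.67 ≈ 999; y = 51 + 2 × 146.67 ≈ 344.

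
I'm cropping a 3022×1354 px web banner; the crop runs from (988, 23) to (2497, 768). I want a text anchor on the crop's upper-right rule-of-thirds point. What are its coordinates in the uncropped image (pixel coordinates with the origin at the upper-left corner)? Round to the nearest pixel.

Crop width = 2497 − 988 = 1509 px; one third is 503.00 px.
Crop height = 768 − 23 = 745 px; one third is 248.33 px.
The upper-right point is two-thirds across and one-third down within the crop:
x = 988 + 2 × 503.00 ≈ 1994; y = 23 + 1 × 248.33 ≈ 271.

(1994, 271)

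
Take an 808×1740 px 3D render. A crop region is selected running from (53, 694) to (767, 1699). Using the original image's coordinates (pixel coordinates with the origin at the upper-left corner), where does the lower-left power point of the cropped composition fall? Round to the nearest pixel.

Crop width = 767 − 53 = 714 px; one third is 238.00 px.
Crop height = 1699 − 694 = 1005 px; one third is 335.00 px.
The lower-left point is one-third across and two-thirds down within the crop:
x = 53 + 1 × 238.00 ≈ 291; y = 694 + 2 × 335.00 ≈ 1364.

(291, 1364)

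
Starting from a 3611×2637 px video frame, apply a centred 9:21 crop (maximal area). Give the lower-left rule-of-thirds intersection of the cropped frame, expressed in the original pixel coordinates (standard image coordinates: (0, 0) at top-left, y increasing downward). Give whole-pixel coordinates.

3611/2637 > 9/21, so the 9:21 crop keeps the full height 2637 and trims width to 2637 × 9/21 = 1130.14 px.
Left offset = (3611 − 1130.14)/2 = 1240.43 px; top offset = 0.
Lower-left is one-third across and two-thirds down within the crop:
x = 1240.43 + 1 × 1130.14/3 ≈ 1617; y = 0.00 + 2 × 2637.00/3 ≈ 1758.

x = 1617 px, y = 1758 px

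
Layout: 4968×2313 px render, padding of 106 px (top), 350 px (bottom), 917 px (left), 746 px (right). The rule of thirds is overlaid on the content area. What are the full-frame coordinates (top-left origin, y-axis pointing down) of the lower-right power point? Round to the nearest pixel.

x = 3120 px, y = 1344 px

Content width = 4968 − 917 − 746 = 3305 px; content height = 2313 − 106 − 350 = 1857 px.
Lower-right is two-thirds across and two-thirds down within the content area.
x = 917 + 2 × 3305/3 = 917 + 2203.33 ≈ 3120
y = 106 + 2 × 1857/3 = 106 + 1238.00 ≈ 1344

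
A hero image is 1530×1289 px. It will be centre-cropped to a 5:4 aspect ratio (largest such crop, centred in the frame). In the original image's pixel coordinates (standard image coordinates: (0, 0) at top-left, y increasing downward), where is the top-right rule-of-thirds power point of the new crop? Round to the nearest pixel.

1530/1289 < 5/4, so the 5:4 crop keeps the full width 1530 and trims height to 1530 × 4/5 = 1224.00 px.
Top offset = (1289 − 1224.00)/2 = 32.50 px; left offset = 0.
Top-right is two-thirds across and one-third down within the crop:
x = 0.00 + 2 × 1530.00/3 ≈ 1020; y = 32.50 + 1 × 1224.00/3 ≈ 441.

(1020, 441)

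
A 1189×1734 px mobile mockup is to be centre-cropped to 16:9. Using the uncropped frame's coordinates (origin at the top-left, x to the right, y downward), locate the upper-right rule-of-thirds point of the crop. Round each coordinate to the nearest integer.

x = 793 px, y = 756 px

1189/1734 < 16/9, so the 16:9 crop keeps the full width 1189 and trims height to 1189 × 9/16 = 668.81 px.
Top offset = (1734 − 668.81)/2 = 532.59 px; left offset = 0.
Upper-right is two-thirds across and one-third down within the crop:
x = 0.00 + 2 × 1189.00/3 ≈ 793; y = 532.59 + 1 × 668.81/3 ≈ 756.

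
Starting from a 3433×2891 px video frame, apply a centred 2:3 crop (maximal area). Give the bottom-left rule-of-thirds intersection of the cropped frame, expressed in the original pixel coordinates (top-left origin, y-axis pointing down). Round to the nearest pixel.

3433/2891 > 2/3, so the 2:3 crop keeps the full height 2891 and trims width to 2891 × 2/3 = 1927.33 px.
Left offset = (3433 − 1927.33)/2 = 752.83 px; top offset = 0.
Bottom-left is one-third across and two-thirds down within the crop:
x = 752.83 + 1 × 1927.33/3 ≈ 1395; y = 0.00 + 2 × 2891.00/3 ≈ 1927.

(1395, 1927)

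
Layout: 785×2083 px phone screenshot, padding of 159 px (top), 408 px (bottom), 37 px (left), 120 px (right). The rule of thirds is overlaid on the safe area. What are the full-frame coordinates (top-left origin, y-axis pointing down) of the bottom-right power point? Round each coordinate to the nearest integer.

x = 456 px, y = 1170 px

Content width = 785 − 37 − 120 = 628 px; content height = 2083 − 159 − 408 = 1516 px.
Bottom-right is two-thirds across and two-thirds down within the safe area.
x = 37 + 2 × 628/3 = 37 + 418.67 ≈ 456
y = 159 + 2 × 1516/3 = 159 + 1010.67 ≈ 1170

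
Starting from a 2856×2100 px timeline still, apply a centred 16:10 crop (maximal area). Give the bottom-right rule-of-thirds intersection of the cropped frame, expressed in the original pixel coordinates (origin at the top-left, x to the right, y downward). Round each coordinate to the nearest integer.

2856/2100 < 16/10, so the 16:10 crop keeps the full width 2856 and trims height to 2856 × 10/16 = 1785.00 px.
Top offset = (2100 − 1785.00)/2 = 157.50 px; left offset = 0.
Bottom-right is two-thirds across and two-thirds down within the crop:
x = 0.00 + 2 × 2856.00/3 ≈ 1904; y = 157.50 + 2 × 1785.00/3 ≈ 1348.

(1904, 1348)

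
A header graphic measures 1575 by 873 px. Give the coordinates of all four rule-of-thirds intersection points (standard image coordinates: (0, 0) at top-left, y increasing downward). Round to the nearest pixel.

(525, 291), (1050, 291), (525, 582), (1050, 582)

One third of 1575 is 525; one third of 873 is 291.
Vertical third lines at x = 525 and x = 1050; horizontal third lines at y = 291 and y = 582.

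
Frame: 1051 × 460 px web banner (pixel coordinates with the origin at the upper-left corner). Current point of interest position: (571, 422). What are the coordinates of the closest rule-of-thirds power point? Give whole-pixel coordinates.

(701, 307)

Third lines: x ∈ {350, 701}, y ∈ {153, 307}.
571 is closer to x = 701; 422 is closer to y = 307.
So the nearest intersection is the lower-right power point.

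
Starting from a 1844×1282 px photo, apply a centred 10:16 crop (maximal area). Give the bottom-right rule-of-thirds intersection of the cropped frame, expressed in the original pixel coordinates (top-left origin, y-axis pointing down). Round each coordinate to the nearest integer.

x = 1056 px, y = 855 px

1844/1282 > 10/16, so the 10:16 crop keeps the full height 1282 and trims width to 1282 × 10/16 = 801.25 px.
Left offset = (1844 − 801.25)/2 = 521.38 px; top offset = 0.
Bottom-right is two-thirds across and two-thirds down within the crop:
x = 521.38 + 2 × 801.25/3 ≈ 1056; y = 0.00 + 2 × 1282.00/3 ≈ 855.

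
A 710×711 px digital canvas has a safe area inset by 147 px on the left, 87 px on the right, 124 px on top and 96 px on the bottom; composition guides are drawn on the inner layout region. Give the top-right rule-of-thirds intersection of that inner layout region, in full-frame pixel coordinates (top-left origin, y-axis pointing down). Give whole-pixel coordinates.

Content width = 710 − 147 − 87 = 476 px; content height = 711 − 124 − 96 = 491 px.
Top-right is two-thirds across and one-third down within the inner layout region.
x = 147 + 2 × 476/3 = 147 + 317.33 ≈ 464
y = 124 + 1 × 491/3 = 124 + 163.67 ≈ 288

(464, 288)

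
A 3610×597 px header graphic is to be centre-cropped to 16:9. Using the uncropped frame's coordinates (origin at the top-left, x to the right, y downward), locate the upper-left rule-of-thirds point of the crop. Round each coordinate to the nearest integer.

3610/597 > 16/9, so the 16:9 crop keeps the full height 597 and trims width to 597 × 16/9 = 1061.33 px.
Left offset = (3610 − 1061.33)/2 = 1274.33 px; top offset = 0.
Upper-left is one-third across and one-third down within the crop:
x = 1274.33 + 1 × 1061.33/3 ≈ 1628; y = 0.00 + 1 × 597.00/3 ≈ 199.

x = 1628 px, y = 199 px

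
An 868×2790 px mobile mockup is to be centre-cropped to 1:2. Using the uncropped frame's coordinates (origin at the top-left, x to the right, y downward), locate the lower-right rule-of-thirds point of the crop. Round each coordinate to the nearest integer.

x = 579 px, y = 1684 px

868/2790 < 1/2, so the 1:2 crop keeps the full width 868 and trims height to 868 × 2/1 = 1736.00 px.
Top offset = (2790 − 1736.00)/2 = 527.00 px; left offset = 0.
Lower-right is two-thirds across and two-thirds down within the crop:
x = 0.00 + 2 × 868.00/3 ≈ 579; y = 527.00 + 2 × 1736.00/3 ≈ 1684.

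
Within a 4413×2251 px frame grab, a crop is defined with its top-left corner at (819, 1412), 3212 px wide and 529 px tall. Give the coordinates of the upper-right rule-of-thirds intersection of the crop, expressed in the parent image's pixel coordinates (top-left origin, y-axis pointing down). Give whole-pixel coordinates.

(2960, 1588)

One third of the crop width 3212 is 1070.67 px.
One third of the crop height 529 is 176.33 px.
The upper-right point is two-thirds across and one-third down within the crop:
x = 819 + 2 × 1070.67 ≈ 2960; y = 1412 + 1 × 176.33 ≈ 1588.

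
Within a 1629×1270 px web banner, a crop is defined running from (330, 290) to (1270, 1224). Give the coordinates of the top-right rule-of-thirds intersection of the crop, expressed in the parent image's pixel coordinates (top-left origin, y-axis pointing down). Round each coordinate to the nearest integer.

Crop width = 1270 − 330 = 940 px; one third is 313.33 px.
Crop height = 1224 − 290 = 934 px; one third is 311.33 px.
The top-right point is two-thirds across and one-third down within the crop:
x = 330 + 2 × 313.33 ≈ 957; y = 290 + 1 × 311.33 ≈ 601.

(957, 601)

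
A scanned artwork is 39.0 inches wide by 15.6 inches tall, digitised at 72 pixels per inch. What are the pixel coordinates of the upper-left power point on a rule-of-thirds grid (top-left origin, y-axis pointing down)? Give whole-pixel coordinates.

In pixels the canvas is 39.0 × 72 = 2808 wide and 15.6 × 72 = 1123.2 tall.
The upper-left point is one-third across and one-third down:
x = 1 × 2808/3 ≈ 936; y = 1 × 1123.2/3 ≈ 374.

x = 936 px, y = 374 px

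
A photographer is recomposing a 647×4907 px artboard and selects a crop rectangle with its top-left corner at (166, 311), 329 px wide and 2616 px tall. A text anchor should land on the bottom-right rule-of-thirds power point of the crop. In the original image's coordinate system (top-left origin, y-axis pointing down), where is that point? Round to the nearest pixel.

One third of the crop width 329 is 109.67 px.
One third of the crop height 2616 is 872.00 px.
The bottom-right point is two-thirds across and two-thirds down within the crop:
x = 166 + 2 × 109.67 ≈ 385; y = 311 + 2 × 872.00 ≈ 2055.

(385, 2055)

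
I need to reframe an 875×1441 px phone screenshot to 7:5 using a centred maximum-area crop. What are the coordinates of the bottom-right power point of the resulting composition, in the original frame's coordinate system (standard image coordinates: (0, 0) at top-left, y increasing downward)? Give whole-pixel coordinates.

(583, 825)

875/1441 < 7/5, so the 7:5 crop keeps the full width 875 and trims height to 875 × 5/7 = 625.00 px.
Top offset = (1441 − 625.00)/2 = 408.00 px; left offset = 0.
Bottom-right is two-thirds across and two-thirds down within the crop:
x = 0.00 + 2 × 875.00/3 ≈ 583; y = 408.00 + 2 × 625.00/3 ≈ 825.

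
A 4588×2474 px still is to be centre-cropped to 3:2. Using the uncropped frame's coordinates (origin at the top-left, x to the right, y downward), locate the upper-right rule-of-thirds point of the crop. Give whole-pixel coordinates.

(2913, 825)

4588/2474 > 3/2, so the 3:2 crop keeps the full height 2474 and trims width to 2474 × 3/2 = 3711.00 px.
Left offset = (4588 − 3711.00)/2 = 438.50 px; top offset = 0.
Upper-right is two-thirds across and one-third down within the crop:
x = 438.50 + 2 × 3711.00/3 ≈ 2913; y = 0.00 + 1 × 2474.00/3 ≈ 825.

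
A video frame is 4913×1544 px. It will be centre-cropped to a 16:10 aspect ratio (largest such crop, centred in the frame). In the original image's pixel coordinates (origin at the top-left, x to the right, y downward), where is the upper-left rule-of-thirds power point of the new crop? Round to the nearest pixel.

(2045, 515)

4913/1544 > 16/10, so the 16:10 crop keeps the full height 1544 and trims width to 1544 × 16/10 = 2470.40 px.
Left offset = (4913 − 2470.40)/2 = 1221.30 px; top offset = 0.
Upper-left is one-third across and one-third down within the crop:
x = 1221.30 + 1 × 2470.40/3 ≈ 2045; y = 0.00 + 1 × 1544.00/3 ≈ 515.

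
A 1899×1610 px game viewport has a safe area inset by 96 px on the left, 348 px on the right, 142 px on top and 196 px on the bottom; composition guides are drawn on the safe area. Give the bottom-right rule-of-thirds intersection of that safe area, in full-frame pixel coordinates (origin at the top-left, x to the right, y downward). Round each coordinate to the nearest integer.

Content width = 1899 − 96 − 348 = 1455 px; content height = 1610 − 142 − 196 = 1272 px.
Bottom-right is two-thirds across and two-thirds down within the safe area.
x = 96 + 2 × 1455/3 = 96 + 970.00 ≈ 1066
y = 142 + 2 × 1272/3 = 142 + 848.00 ≈ 990

(1066, 990)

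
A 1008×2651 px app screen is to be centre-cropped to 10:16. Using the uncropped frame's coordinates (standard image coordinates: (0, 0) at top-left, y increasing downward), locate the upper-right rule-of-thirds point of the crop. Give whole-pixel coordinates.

1008/2651 < 10/16, so the 10:16 crop keeps the full width 1008 and trims height to 1008 × 16/10 = 1612.80 px.
Top offset = (2651 − 1612.80)/2 = 519.10 px; left offset = 0.
Upper-right is two-thirds across and one-third down within the crop:
x = 0.00 + 2 × 1008.00/3 ≈ 672; y = 519.10 + 1 × 1612.80/3 ≈ 1057.

(672, 1057)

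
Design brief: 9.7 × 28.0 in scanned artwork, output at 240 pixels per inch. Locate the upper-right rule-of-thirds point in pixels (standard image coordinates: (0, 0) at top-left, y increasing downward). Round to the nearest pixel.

x = 1552 px, y = 2240 px

In pixels the canvas is 9.7 × 240 = 2328 wide and 28.0 × 240 = 6720 tall.
The upper-right point is two-thirds across and one-third down:
x = 2 × 2328/3 ≈ 1552; y = 1 × 6720/3 ≈ 2240.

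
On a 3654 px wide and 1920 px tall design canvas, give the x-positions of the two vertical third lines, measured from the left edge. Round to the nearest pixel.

3654 / 3 = 1218, so the vertical lines sit at one and two thirds of 3654.

1218 px and 2436 px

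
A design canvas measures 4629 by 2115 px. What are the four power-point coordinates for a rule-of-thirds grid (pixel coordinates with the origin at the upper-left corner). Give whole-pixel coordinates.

(1543, 705), (3086, 705), (1543, 1410), (3086, 1410)

One third of 4629 is 1543; one third of 2115 is 705.
Vertical third lines at x = 1543 and x = 3086; horizontal third lines at y = 705 and y = 1410.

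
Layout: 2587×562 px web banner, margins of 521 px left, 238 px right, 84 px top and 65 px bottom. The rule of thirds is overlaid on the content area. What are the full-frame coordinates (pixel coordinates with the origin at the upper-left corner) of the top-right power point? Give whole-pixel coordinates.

(1740, 222)

Content width = 2587 − 521 − 238 = 1828 px; content height = 562 − 84 − 65 = 413 px.
Top-right is two-thirds across and one-third down within the content area.
x = 521 + 2 × 1828/3 = 521 + 1218.67 ≈ 1740
y = 84 + 1 × 413/3 = 84 + 137.67 ≈ 222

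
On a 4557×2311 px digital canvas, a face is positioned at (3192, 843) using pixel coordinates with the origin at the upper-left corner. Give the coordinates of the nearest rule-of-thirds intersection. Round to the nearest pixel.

x = 3038 px, y = 770 px

Third lines: x ∈ {1519, 3038}, y ∈ {770, 1541}.
3192 is closer to x = 3038; 843 is closer to y = 770.
So the nearest intersection is the upper-right power point.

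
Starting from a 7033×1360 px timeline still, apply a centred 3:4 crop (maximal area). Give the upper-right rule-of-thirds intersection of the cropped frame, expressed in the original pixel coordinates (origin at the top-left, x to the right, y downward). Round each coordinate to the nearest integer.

7033/1360 > 3/4, so the 3:4 crop keeps the full height 1360 and trims width to 1360 × 3/4 = 1020.00 px.
Left offset = (7033 − 1020.00)/2 = 3006.50 px; top offset = 0.
Upper-right is two-thirds across and one-third down within the crop:
x = 3006.50 + 2 × 1020.00/3 ≈ 3687; y = 0.00 + 1 × 1360.00/3 ≈ 453.

x = 3687 px, y = 453 px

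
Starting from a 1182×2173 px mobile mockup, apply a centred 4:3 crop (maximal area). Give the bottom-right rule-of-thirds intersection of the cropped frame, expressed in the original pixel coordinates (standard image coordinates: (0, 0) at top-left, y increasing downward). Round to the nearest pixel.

1182/2173 < 4/3, so the 4:3 crop keeps the full width 1182 and trims height to 1182 × 3/4 = 886.50 px.
Top offset = (2173 − 886.50)/2 = 643.25 px; left offset = 0.
Bottom-right is two-thirds across and two-thirds down within the crop:
x = 0.00 + 2 × 1182.00/3 ≈ 788; y = 643.25 + 2 × 886.50/3 ≈ 1234.

(788, 1234)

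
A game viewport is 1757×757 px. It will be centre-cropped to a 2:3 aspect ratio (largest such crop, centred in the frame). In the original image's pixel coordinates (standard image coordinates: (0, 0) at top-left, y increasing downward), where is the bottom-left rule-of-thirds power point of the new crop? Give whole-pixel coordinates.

(794, 505)

1757/757 > 2/3, so the 2:3 crop keeps the full height 757 and trims width to 757 × 2/3 = 504.67 px.
Left offset = (1757 − 504.67)/2 = 626.17 px; top offset = 0.
Bottom-left is one-third across and two-thirds down within the crop:
x = 626.17 + 1 × 504.67/3 ≈ 794; y = 0.00 + 2 × 757.00/3 ≈ 505.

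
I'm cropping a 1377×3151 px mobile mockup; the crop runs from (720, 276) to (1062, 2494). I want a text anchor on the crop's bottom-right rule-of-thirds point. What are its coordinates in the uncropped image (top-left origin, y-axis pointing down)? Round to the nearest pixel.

Crop width = 1062 − 720 = 342 px; one third is 114.00 px.
Crop height = 2494 − 276 = 2218 px; one third is 739.33 px.
The bottom-right point is two-thirds across and two-thirds down within the crop:
x = 720 + 2 × 114.00 ≈ 948; y = 276 + 2 × 739.33 ≈ 1755.

(948, 1755)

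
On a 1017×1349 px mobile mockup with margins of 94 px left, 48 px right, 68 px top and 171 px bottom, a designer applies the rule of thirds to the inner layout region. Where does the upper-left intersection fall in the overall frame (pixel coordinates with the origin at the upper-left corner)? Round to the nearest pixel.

x = 386 px, y = 438 px

Content width = 1017 − 94 − 48 = 875 px; content height = 1349 − 68 − 171 = 1110 px.
Upper-left is one-third across and one-third down within the inner layout region.
x = 94 + 1 × 875/3 = 94 + 291.67 ≈ 386
y = 68 + 1 × 1110/3 = 68 + 370.00 ≈ 438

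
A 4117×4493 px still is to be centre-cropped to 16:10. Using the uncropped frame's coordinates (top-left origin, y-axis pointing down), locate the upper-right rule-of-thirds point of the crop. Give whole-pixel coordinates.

4117/4493 < 16/10, so the 16:10 crop keeps the full width 4117 and trims height to 4117 × 10/16 = 2573.12 px.
Top offset = (4493 − 2573.12)/2 = 959.94 px; left offset = 0.
Upper-right is two-thirds across and one-third down within the crop:
x = 0.00 + 2 × 4117.00/3 ≈ 2745; y = 959.94 + 1 × 2573.12/3 ≈ 1818.

x = 2745 px, y = 1818 px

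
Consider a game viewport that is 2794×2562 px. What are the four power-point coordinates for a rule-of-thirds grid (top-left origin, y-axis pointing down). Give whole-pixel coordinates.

One third of 2794 is 931.33; one third of 2562 is 854.
Vertical third lines at x = 931 and x = 1863; horizontal third lines at y = 854 and y = 1708.

(931, 854), (1863, 854), (931, 1708), (1863, 1708)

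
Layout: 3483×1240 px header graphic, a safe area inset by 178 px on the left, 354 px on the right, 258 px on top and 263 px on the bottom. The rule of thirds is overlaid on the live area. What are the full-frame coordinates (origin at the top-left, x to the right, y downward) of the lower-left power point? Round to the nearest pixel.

x = 1162 px, y = 737 px

Content width = 3483 − 178 − 354 = 2951 px; content height = 1240 − 258 − 263 = 719 px.
Lower-left is one-third across and two-thirds down within the live area.
x = 178 + 1 × 2951/3 = 178 + 983.67 ≈ 1162
y = 258 + 2 × 719/3 = 258 + 479.33 ≈ 737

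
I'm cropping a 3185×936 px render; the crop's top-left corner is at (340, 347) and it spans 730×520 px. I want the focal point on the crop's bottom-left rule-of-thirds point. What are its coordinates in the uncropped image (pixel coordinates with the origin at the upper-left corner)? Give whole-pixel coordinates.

(583, 694)

One third of the crop width 730 is 243.33 px.
One third of the crop height 520 is 173.33 px.
The bottom-left point is one-third across and two-thirds down within the crop:
x = 340 + 1 × 243.33 ≈ 583; y = 347 + 2 × 173.33 ≈ 694.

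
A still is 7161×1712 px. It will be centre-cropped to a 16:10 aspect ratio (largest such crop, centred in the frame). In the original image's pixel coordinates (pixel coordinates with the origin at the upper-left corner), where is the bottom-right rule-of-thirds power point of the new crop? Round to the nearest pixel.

7161/1712 > 16/10, so the 16:10 crop keeps the full height 1712 and trims width to 1712 × 16/10 = 2739.20 px.
Left offset = (7161 − 2739.20)/2 = 2210.90 px; top offset = 0.
Bottom-right is two-thirds across and two-thirds down within the crop:
x = 2210.90 + 2 × 2739.20/3 ≈ 4037; y = 0.00 + 2 × 1712.00/3 ≈ 1141.

(4037, 1141)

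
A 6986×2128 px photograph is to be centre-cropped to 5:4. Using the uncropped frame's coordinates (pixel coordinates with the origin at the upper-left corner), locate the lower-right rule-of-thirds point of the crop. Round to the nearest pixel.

x = 3936 px, y = 1419 px

6986/2128 > 5/4, so the 5:4 crop keeps the full height 2128 and trims width to 2128 × 5/4 = 2660.00 px.
Left offset = (6986 − 2660.00)/2 = 2163.00 px; top offset = 0.
Lower-right is two-thirds across and two-thirds down within the crop:
x = 2163.00 + 2 × 2660.00/3 ≈ 3936; y = 0.00 + 2 × 2128.00/3 ≈ 1419.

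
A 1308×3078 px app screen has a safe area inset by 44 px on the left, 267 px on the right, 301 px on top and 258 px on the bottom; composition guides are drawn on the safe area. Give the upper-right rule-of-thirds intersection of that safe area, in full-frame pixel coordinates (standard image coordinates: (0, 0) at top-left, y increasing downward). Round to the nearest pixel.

Content width = 1308 − 44 − 267 = 997 px; content height = 3078 − 301 − 258 = 2519 px.
Upper-right is two-thirds across and one-third down within the safe area.
x = 44 + 2 × 997/3 = 44 + 664.67 ≈ 709
y = 301 + 1 × 2519/3 = 301 + 839.67 ≈ 1141

(709, 1141)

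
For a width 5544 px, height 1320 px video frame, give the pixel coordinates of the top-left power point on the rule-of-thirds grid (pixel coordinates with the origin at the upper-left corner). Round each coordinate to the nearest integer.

x = 1848 px, y = 440 px

The top-left point sits one-third of the way across and one-third of the way down.
x = 1 × 5544/3 ≈ 1848; y = 1 × 1320/3 ≈ 440.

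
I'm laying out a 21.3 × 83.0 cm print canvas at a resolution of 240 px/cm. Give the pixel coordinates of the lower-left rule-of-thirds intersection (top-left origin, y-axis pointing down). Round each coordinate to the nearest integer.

In pixels the canvas is 21.3 × 240 = 5112 wide and 83.0 × 240 = 19920 tall.
The lower-left point is one-third across and two-thirds down:
x = 1 × 5112/3 ≈ 1704; y = 2 × 19920/3 ≈ 13280.

x = 1704 px, y = 13280 px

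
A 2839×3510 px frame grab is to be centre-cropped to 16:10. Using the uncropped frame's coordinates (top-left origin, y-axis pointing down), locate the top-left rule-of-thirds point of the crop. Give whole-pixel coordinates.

x = 946 px, y = 1459 px

2839/3510 < 16/10, so the 16:10 crop keeps the full width 2839 and trims height to 2839 × 10/16 = 1774.38 px.
Top offset = (3510 − 1774.38)/2 = 867.81 px; left offset = 0.
Top-left is one-third across and one-third down within the crop:
x = 0.00 + 1 × 2839.00/3 ≈ 946; y = 867.81 + 1 × 1774.38/3 ≈ 1459.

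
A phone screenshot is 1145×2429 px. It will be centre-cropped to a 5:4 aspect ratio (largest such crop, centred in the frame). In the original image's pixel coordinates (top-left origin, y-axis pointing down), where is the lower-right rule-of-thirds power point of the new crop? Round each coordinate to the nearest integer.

1145/2429 < 5/4, so the 5:4 crop keeps the full width 1145 and trims height to 1145 × 4/5 = 916.00 px.
Top offset = (2429 − 916.00)/2 = 756.50 px; left offset = 0.
Lower-right is two-thirds across and two-thirds down within the crop:
x = 0.00 + 2 × 1145.00/3 ≈ 763; y = 756.50 + 2 × 916.00/3 ≈ 1367.

x = 763 px, y = 1367 px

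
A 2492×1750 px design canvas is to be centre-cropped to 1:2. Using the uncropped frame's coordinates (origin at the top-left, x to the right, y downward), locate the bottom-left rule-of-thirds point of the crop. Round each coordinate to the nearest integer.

2492/1750 > 1/2, so the 1:2 crop keeps the full height 1750 and trims width to 1750 × 1/2 = 875.00 px.
Left offset = (2492 − 875.00)/2 = 808.50 px; top offset = 0.
Bottom-left is one-third across and two-thirds down within the crop:
x = 808.50 + 1 × 875.00/3 ≈ 1100; y = 0.00 + 2 × 1750.00/3 ≈ 1167.

x = 1100 px, y = 1167 px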